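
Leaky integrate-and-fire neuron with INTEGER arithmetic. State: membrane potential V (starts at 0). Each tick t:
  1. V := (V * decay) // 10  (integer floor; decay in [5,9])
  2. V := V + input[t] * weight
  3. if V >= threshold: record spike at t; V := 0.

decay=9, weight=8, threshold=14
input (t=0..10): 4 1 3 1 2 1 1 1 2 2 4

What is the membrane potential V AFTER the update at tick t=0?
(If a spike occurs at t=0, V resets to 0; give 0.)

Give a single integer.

t=0: input=4 -> V=0 FIRE
t=1: input=1 -> V=8
t=2: input=3 -> V=0 FIRE
t=3: input=1 -> V=8
t=4: input=2 -> V=0 FIRE
t=5: input=1 -> V=8
t=6: input=1 -> V=0 FIRE
t=7: input=1 -> V=8
t=8: input=2 -> V=0 FIRE
t=9: input=2 -> V=0 FIRE
t=10: input=4 -> V=0 FIRE

Answer: 0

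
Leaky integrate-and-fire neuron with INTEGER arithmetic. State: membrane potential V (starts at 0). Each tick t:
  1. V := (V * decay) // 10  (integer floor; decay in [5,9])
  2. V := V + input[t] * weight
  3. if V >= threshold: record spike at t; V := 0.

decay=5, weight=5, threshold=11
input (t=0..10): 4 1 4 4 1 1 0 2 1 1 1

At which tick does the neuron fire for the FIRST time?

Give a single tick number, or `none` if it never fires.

Answer: 0

Derivation:
t=0: input=4 -> V=0 FIRE
t=1: input=1 -> V=5
t=2: input=4 -> V=0 FIRE
t=3: input=4 -> V=0 FIRE
t=4: input=1 -> V=5
t=5: input=1 -> V=7
t=6: input=0 -> V=3
t=7: input=2 -> V=0 FIRE
t=8: input=1 -> V=5
t=9: input=1 -> V=7
t=10: input=1 -> V=8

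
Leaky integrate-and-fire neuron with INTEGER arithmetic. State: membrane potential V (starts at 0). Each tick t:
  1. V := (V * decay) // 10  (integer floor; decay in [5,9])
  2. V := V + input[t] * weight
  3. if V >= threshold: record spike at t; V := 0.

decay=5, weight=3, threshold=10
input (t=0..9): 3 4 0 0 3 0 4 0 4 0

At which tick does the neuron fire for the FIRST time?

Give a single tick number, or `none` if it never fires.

t=0: input=3 -> V=9
t=1: input=4 -> V=0 FIRE
t=2: input=0 -> V=0
t=3: input=0 -> V=0
t=4: input=3 -> V=9
t=5: input=0 -> V=4
t=6: input=4 -> V=0 FIRE
t=7: input=0 -> V=0
t=8: input=4 -> V=0 FIRE
t=9: input=0 -> V=0

Answer: 1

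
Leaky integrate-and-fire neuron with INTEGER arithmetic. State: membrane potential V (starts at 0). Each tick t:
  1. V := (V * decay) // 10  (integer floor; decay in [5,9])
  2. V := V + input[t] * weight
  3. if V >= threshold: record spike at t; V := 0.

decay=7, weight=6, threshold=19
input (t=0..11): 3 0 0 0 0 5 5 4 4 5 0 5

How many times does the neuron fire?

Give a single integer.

t=0: input=3 -> V=18
t=1: input=0 -> V=12
t=2: input=0 -> V=8
t=3: input=0 -> V=5
t=4: input=0 -> V=3
t=5: input=5 -> V=0 FIRE
t=6: input=5 -> V=0 FIRE
t=7: input=4 -> V=0 FIRE
t=8: input=4 -> V=0 FIRE
t=9: input=5 -> V=0 FIRE
t=10: input=0 -> V=0
t=11: input=5 -> V=0 FIRE

Answer: 6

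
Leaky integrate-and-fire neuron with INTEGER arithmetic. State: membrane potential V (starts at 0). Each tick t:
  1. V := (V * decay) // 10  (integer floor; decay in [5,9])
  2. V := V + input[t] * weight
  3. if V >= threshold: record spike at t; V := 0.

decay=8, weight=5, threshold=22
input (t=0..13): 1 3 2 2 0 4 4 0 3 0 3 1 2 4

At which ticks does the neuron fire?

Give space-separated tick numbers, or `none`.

t=0: input=1 -> V=5
t=1: input=3 -> V=19
t=2: input=2 -> V=0 FIRE
t=3: input=2 -> V=10
t=4: input=0 -> V=8
t=5: input=4 -> V=0 FIRE
t=6: input=4 -> V=20
t=7: input=0 -> V=16
t=8: input=3 -> V=0 FIRE
t=9: input=0 -> V=0
t=10: input=3 -> V=15
t=11: input=1 -> V=17
t=12: input=2 -> V=0 FIRE
t=13: input=4 -> V=20

Answer: 2 5 8 12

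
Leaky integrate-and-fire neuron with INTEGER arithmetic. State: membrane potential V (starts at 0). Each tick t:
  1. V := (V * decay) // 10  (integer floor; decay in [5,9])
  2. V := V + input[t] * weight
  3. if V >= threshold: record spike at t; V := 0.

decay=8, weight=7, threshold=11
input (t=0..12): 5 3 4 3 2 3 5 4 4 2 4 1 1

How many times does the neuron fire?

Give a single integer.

t=0: input=5 -> V=0 FIRE
t=1: input=3 -> V=0 FIRE
t=2: input=4 -> V=0 FIRE
t=3: input=3 -> V=0 FIRE
t=4: input=2 -> V=0 FIRE
t=5: input=3 -> V=0 FIRE
t=6: input=5 -> V=0 FIRE
t=7: input=4 -> V=0 FIRE
t=8: input=4 -> V=0 FIRE
t=9: input=2 -> V=0 FIRE
t=10: input=4 -> V=0 FIRE
t=11: input=1 -> V=7
t=12: input=1 -> V=0 FIRE

Answer: 12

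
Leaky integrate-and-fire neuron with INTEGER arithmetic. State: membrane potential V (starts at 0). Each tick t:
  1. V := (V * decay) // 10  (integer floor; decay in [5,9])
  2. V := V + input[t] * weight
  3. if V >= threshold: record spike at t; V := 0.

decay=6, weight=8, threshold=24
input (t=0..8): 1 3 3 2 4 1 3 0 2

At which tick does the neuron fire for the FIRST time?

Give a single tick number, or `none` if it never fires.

Answer: 1

Derivation:
t=0: input=1 -> V=8
t=1: input=3 -> V=0 FIRE
t=2: input=3 -> V=0 FIRE
t=3: input=2 -> V=16
t=4: input=4 -> V=0 FIRE
t=5: input=1 -> V=8
t=6: input=3 -> V=0 FIRE
t=7: input=0 -> V=0
t=8: input=2 -> V=16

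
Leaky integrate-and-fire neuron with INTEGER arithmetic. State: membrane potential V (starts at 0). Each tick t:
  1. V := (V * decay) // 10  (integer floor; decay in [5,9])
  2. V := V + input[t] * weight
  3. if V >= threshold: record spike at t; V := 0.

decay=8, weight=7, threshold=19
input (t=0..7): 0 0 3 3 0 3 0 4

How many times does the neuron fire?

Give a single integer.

Answer: 4

Derivation:
t=0: input=0 -> V=0
t=1: input=0 -> V=0
t=2: input=3 -> V=0 FIRE
t=3: input=3 -> V=0 FIRE
t=4: input=0 -> V=0
t=5: input=3 -> V=0 FIRE
t=6: input=0 -> V=0
t=7: input=4 -> V=0 FIRE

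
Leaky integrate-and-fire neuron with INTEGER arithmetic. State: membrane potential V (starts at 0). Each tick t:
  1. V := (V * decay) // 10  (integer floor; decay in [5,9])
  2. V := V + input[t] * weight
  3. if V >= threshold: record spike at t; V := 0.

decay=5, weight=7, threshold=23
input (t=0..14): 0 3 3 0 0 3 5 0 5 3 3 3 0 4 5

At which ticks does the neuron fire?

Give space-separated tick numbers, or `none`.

Answer: 2 6 8 10 13 14

Derivation:
t=0: input=0 -> V=0
t=1: input=3 -> V=21
t=2: input=3 -> V=0 FIRE
t=3: input=0 -> V=0
t=4: input=0 -> V=0
t=5: input=3 -> V=21
t=6: input=5 -> V=0 FIRE
t=7: input=0 -> V=0
t=8: input=5 -> V=0 FIRE
t=9: input=3 -> V=21
t=10: input=3 -> V=0 FIRE
t=11: input=3 -> V=21
t=12: input=0 -> V=10
t=13: input=4 -> V=0 FIRE
t=14: input=5 -> V=0 FIRE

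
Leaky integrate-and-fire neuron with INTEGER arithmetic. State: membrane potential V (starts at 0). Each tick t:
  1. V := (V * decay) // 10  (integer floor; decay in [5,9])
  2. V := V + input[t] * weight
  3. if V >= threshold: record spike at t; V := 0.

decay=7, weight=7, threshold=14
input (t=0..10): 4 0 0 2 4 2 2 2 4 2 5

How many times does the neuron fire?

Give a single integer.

t=0: input=4 -> V=0 FIRE
t=1: input=0 -> V=0
t=2: input=0 -> V=0
t=3: input=2 -> V=0 FIRE
t=4: input=4 -> V=0 FIRE
t=5: input=2 -> V=0 FIRE
t=6: input=2 -> V=0 FIRE
t=7: input=2 -> V=0 FIRE
t=8: input=4 -> V=0 FIRE
t=9: input=2 -> V=0 FIRE
t=10: input=5 -> V=0 FIRE

Answer: 9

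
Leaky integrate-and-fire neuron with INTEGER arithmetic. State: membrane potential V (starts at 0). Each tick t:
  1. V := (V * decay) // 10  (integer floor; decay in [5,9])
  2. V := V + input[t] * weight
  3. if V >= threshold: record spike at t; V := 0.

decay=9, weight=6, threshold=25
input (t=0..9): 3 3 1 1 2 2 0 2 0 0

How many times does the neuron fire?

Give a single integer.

Answer: 2

Derivation:
t=0: input=3 -> V=18
t=1: input=3 -> V=0 FIRE
t=2: input=1 -> V=6
t=3: input=1 -> V=11
t=4: input=2 -> V=21
t=5: input=2 -> V=0 FIRE
t=6: input=0 -> V=0
t=7: input=2 -> V=12
t=8: input=0 -> V=10
t=9: input=0 -> V=9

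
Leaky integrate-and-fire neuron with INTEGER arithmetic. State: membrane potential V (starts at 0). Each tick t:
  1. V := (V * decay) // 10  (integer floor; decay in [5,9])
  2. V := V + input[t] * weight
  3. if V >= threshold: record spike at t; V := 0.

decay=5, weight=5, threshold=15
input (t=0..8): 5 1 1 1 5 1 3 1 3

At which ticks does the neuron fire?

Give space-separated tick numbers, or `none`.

Answer: 0 4 6 8

Derivation:
t=0: input=5 -> V=0 FIRE
t=1: input=1 -> V=5
t=2: input=1 -> V=7
t=3: input=1 -> V=8
t=4: input=5 -> V=0 FIRE
t=5: input=1 -> V=5
t=6: input=3 -> V=0 FIRE
t=7: input=1 -> V=5
t=8: input=3 -> V=0 FIRE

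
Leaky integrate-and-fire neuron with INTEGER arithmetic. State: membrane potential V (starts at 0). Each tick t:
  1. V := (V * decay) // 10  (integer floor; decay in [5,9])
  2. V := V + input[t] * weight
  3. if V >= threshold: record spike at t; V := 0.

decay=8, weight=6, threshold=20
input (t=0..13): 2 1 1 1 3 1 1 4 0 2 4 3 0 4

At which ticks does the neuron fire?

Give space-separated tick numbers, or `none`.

Answer: 3 5 7 10 13

Derivation:
t=0: input=2 -> V=12
t=1: input=1 -> V=15
t=2: input=1 -> V=18
t=3: input=1 -> V=0 FIRE
t=4: input=3 -> V=18
t=5: input=1 -> V=0 FIRE
t=6: input=1 -> V=6
t=7: input=4 -> V=0 FIRE
t=8: input=0 -> V=0
t=9: input=2 -> V=12
t=10: input=4 -> V=0 FIRE
t=11: input=3 -> V=18
t=12: input=0 -> V=14
t=13: input=4 -> V=0 FIRE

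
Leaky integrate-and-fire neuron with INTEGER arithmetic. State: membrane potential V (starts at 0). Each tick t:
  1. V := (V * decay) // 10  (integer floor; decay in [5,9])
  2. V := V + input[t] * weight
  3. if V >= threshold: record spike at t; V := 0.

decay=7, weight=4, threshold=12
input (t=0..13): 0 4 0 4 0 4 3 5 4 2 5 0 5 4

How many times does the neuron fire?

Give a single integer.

t=0: input=0 -> V=0
t=1: input=4 -> V=0 FIRE
t=2: input=0 -> V=0
t=3: input=4 -> V=0 FIRE
t=4: input=0 -> V=0
t=5: input=4 -> V=0 FIRE
t=6: input=3 -> V=0 FIRE
t=7: input=5 -> V=0 FIRE
t=8: input=4 -> V=0 FIRE
t=9: input=2 -> V=8
t=10: input=5 -> V=0 FIRE
t=11: input=0 -> V=0
t=12: input=5 -> V=0 FIRE
t=13: input=4 -> V=0 FIRE

Answer: 9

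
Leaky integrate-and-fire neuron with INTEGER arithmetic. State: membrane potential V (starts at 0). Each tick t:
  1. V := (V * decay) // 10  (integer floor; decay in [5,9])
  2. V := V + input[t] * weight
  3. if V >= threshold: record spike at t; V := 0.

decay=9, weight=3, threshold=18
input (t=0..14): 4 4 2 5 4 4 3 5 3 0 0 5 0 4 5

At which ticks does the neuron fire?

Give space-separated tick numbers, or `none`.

t=0: input=4 -> V=12
t=1: input=4 -> V=0 FIRE
t=2: input=2 -> V=6
t=3: input=5 -> V=0 FIRE
t=4: input=4 -> V=12
t=5: input=4 -> V=0 FIRE
t=6: input=3 -> V=9
t=7: input=5 -> V=0 FIRE
t=8: input=3 -> V=9
t=9: input=0 -> V=8
t=10: input=0 -> V=7
t=11: input=5 -> V=0 FIRE
t=12: input=0 -> V=0
t=13: input=4 -> V=12
t=14: input=5 -> V=0 FIRE

Answer: 1 3 5 7 11 14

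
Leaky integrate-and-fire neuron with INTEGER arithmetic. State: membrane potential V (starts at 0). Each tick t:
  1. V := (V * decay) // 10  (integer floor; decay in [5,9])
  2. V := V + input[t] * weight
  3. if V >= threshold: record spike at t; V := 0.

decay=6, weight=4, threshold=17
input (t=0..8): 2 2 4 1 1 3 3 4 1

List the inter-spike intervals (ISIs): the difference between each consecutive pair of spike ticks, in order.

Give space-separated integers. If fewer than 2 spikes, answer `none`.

t=0: input=2 -> V=8
t=1: input=2 -> V=12
t=2: input=4 -> V=0 FIRE
t=3: input=1 -> V=4
t=4: input=1 -> V=6
t=5: input=3 -> V=15
t=6: input=3 -> V=0 FIRE
t=7: input=4 -> V=16
t=8: input=1 -> V=13

Answer: 4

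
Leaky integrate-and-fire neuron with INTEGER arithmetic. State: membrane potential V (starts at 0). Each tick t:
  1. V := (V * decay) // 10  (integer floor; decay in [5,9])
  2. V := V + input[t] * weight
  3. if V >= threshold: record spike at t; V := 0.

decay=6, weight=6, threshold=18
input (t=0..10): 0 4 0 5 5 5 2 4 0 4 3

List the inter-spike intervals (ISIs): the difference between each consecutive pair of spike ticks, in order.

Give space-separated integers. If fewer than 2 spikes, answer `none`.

t=0: input=0 -> V=0
t=1: input=4 -> V=0 FIRE
t=2: input=0 -> V=0
t=3: input=5 -> V=0 FIRE
t=4: input=5 -> V=0 FIRE
t=5: input=5 -> V=0 FIRE
t=6: input=2 -> V=12
t=7: input=4 -> V=0 FIRE
t=8: input=0 -> V=0
t=9: input=4 -> V=0 FIRE
t=10: input=3 -> V=0 FIRE

Answer: 2 1 1 2 2 1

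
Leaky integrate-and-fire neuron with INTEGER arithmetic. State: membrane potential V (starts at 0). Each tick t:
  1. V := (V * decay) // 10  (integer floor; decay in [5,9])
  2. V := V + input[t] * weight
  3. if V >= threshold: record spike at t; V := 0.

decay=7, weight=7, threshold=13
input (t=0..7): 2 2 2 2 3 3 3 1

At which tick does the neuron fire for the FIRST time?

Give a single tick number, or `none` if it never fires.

t=0: input=2 -> V=0 FIRE
t=1: input=2 -> V=0 FIRE
t=2: input=2 -> V=0 FIRE
t=3: input=2 -> V=0 FIRE
t=4: input=3 -> V=0 FIRE
t=5: input=3 -> V=0 FIRE
t=6: input=3 -> V=0 FIRE
t=7: input=1 -> V=7

Answer: 0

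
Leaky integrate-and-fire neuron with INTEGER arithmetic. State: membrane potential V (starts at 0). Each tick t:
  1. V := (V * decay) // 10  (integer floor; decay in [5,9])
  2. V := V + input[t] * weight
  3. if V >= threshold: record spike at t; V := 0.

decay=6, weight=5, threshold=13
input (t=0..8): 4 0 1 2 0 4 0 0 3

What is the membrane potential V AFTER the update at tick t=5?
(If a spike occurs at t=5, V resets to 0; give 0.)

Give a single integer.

Answer: 0

Derivation:
t=0: input=4 -> V=0 FIRE
t=1: input=0 -> V=0
t=2: input=1 -> V=5
t=3: input=2 -> V=0 FIRE
t=4: input=0 -> V=0
t=5: input=4 -> V=0 FIRE
t=6: input=0 -> V=0
t=7: input=0 -> V=0
t=8: input=3 -> V=0 FIRE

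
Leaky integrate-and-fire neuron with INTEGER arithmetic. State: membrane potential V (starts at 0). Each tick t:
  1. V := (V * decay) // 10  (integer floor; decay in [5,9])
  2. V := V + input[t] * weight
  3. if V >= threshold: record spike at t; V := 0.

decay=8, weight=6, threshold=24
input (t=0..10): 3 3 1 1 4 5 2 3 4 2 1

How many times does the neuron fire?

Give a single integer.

t=0: input=3 -> V=18
t=1: input=3 -> V=0 FIRE
t=2: input=1 -> V=6
t=3: input=1 -> V=10
t=4: input=4 -> V=0 FIRE
t=5: input=5 -> V=0 FIRE
t=6: input=2 -> V=12
t=7: input=3 -> V=0 FIRE
t=8: input=4 -> V=0 FIRE
t=9: input=2 -> V=12
t=10: input=1 -> V=15

Answer: 5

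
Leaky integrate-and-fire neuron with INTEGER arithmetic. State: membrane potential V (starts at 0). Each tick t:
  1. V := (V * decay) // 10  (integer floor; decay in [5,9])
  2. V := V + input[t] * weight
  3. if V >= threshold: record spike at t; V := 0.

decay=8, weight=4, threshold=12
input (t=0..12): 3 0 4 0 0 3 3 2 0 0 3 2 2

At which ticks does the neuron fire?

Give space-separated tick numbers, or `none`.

Answer: 0 2 5 6 10 12

Derivation:
t=0: input=3 -> V=0 FIRE
t=1: input=0 -> V=0
t=2: input=4 -> V=0 FIRE
t=3: input=0 -> V=0
t=4: input=0 -> V=0
t=5: input=3 -> V=0 FIRE
t=6: input=3 -> V=0 FIRE
t=7: input=2 -> V=8
t=8: input=0 -> V=6
t=9: input=0 -> V=4
t=10: input=3 -> V=0 FIRE
t=11: input=2 -> V=8
t=12: input=2 -> V=0 FIRE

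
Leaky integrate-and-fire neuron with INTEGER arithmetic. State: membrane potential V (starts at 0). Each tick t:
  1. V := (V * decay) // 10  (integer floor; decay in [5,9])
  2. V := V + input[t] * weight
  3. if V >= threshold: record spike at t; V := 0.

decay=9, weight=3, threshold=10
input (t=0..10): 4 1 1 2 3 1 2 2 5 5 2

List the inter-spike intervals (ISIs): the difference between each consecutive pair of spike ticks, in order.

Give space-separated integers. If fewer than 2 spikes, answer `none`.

Answer: 3 2 2 1 1

Derivation:
t=0: input=4 -> V=0 FIRE
t=1: input=1 -> V=3
t=2: input=1 -> V=5
t=3: input=2 -> V=0 FIRE
t=4: input=3 -> V=9
t=5: input=1 -> V=0 FIRE
t=6: input=2 -> V=6
t=7: input=2 -> V=0 FIRE
t=8: input=5 -> V=0 FIRE
t=9: input=5 -> V=0 FIRE
t=10: input=2 -> V=6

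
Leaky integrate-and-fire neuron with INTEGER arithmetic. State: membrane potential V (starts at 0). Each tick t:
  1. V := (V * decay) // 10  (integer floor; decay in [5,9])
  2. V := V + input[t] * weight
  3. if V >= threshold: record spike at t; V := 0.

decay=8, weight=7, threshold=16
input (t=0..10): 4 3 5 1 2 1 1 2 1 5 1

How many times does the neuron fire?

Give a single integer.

Answer: 6

Derivation:
t=0: input=4 -> V=0 FIRE
t=1: input=3 -> V=0 FIRE
t=2: input=5 -> V=0 FIRE
t=3: input=1 -> V=7
t=4: input=2 -> V=0 FIRE
t=5: input=1 -> V=7
t=6: input=1 -> V=12
t=7: input=2 -> V=0 FIRE
t=8: input=1 -> V=7
t=9: input=5 -> V=0 FIRE
t=10: input=1 -> V=7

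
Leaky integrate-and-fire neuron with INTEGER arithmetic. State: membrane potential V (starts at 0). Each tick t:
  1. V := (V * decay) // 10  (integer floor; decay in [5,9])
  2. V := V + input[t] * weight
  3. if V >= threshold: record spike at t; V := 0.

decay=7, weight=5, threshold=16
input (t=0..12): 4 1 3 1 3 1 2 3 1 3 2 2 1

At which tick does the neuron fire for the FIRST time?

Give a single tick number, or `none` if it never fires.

t=0: input=4 -> V=0 FIRE
t=1: input=1 -> V=5
t=2: input=3 -> V=0 FIRE
t=3: input=1 -> V=5
t=4: input=3 -> V=0 FIRE
t=5: input=1 -> V=5
t=6: input=2 -> V=13
t=7: input=3 -> V=0 FIRE
t=8: input=1 -> V=5
t=9: input=3 -> V=0 FIRE
t=10: input=2 -> V=10
t=11: input=2 -> V=0 FIRE
t=12: input=1 -> V=5

Answer: 0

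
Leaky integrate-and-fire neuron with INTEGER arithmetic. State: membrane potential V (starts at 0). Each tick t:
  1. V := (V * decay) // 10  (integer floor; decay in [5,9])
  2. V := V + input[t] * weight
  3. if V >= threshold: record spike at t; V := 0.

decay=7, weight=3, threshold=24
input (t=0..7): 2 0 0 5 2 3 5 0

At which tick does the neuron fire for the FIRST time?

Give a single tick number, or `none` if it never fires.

Answer: 6

Derivation:
t=0: input=2 -> V=6
t=1: input=0 -> V=4
t=2: input=0 -> V=2
t=3: input=5 -> V=16
t=4: input=2 -> V=17
t=5: input=3 -> V=20
t=6: input=5 -> V=0 FIRE
t=7: input=0 -> V=0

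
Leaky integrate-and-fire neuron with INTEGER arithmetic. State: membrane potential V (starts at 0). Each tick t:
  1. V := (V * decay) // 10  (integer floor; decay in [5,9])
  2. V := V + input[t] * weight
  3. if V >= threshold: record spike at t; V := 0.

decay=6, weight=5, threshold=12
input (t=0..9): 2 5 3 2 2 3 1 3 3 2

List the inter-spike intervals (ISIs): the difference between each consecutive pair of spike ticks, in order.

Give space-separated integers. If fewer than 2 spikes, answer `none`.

t=0: input=2 -> V=10
t=1: input=5 -> V=0 FIRE
t=2: input=3 -> V=0 FIRE
t=3: input=2 -> V=10
t=4: input=2 -> V=0 FIRE
t=5: input=3 -> V=0 FIRE
t=6: input=1 -> V=5
t=7: input=3 -> V=0 FIRE
t=8: input=3 -> V=0 FIRE
t=9: input=2 -> V=10

Answer: 1 2 1 2 1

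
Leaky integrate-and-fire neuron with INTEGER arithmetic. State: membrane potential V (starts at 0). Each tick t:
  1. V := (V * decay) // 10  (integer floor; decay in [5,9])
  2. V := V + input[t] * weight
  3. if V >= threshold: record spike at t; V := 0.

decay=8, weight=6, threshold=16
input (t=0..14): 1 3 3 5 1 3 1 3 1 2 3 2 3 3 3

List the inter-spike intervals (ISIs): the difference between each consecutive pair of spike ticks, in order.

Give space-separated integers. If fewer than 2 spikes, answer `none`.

Answer: 1 1 2 2 2 1 2 1 1

Derivation:
t=0: input=1 -> V=6
t=1: input=3 -> V=0 FIRE
t=2: input=3 -> V=0 FIRE
t=3: input=5 -> V=0 FIRE
t=4: input=1 -> V=6
t=5: input=3 -> V=0 FIRE
t=6: input=1 -> V=6
t=7: input=3 -> V=0 FIRE
t=8: input=1 -> V=6
t=9: input=2 -> V=0 FIRE
t=10: input=3 -> V=0 FIRE
t=11: input=2 -> V=12
t=12: input=3 -> V=0 FIRE
t=13: input=3 -> V=0 FIRE
t=14: input=3 -> V=0 FIRE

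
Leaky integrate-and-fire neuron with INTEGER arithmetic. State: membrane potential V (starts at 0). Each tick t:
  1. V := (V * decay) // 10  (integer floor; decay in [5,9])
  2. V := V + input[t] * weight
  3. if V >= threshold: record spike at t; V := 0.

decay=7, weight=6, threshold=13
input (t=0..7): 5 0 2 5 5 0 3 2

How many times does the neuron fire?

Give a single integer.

Answer: 4

Derivation:
t=0: input=5 -> V=0 FIRE
t=1: input=0 -> V=0
t=2: input=2 -> V=12
t=3: input=5 -> V=0 FIRE
t=4: input=5 -> V=0 FIRE
t=5: input=0 -> V=0
t=6: input=3 -> V=0 FIRE
t=7: input=2 -> V=12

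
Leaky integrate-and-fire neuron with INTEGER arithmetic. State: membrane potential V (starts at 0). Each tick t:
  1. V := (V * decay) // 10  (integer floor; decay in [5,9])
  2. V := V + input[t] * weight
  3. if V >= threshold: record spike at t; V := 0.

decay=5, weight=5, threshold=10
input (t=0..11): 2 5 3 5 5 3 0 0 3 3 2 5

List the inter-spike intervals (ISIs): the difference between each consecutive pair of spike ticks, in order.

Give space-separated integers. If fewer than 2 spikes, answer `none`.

Answer: 1 1 1 1 1 3 1 1 1

Derivation:
t=0: input=2 -> V=0 FIRE
t=1: input=5 -> V=0 FIRE
t=2: input=3 -> V=0 FIRE
t=3: input=5 -> V=0 FIRE
t=4: input=5 -> V=0 FIRE
t=5: input=3 -> V=0 FIRE
t=6: input=0 -> V=0
t=7: input=0 -> V=0
t=8: input=3 -> V=0 FIRE
t=9: input=3 -> V=0 FIRE
t=10: input=2 -> V=0 FIRE
t=11: input=5 -> V=0 FIRE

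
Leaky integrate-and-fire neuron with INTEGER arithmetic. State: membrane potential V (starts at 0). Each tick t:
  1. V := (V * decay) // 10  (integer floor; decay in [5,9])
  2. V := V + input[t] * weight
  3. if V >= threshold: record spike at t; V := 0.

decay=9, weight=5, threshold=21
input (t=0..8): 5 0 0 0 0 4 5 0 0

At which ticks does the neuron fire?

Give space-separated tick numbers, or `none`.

Answer: 0 6

Derivation:
t=0: input=5 -> V=0 FIRE
t=1: input=0 -> V=0
t=2: input=0 -> V=0
t=3: input=0 -> V=0
t=4: input=0 -> V=0
t=5: input=4 -> V=20
t=6: input=5 -> V=0 FIRE
t=7: input=0 -> V=0
t=8: input=0 -> V=0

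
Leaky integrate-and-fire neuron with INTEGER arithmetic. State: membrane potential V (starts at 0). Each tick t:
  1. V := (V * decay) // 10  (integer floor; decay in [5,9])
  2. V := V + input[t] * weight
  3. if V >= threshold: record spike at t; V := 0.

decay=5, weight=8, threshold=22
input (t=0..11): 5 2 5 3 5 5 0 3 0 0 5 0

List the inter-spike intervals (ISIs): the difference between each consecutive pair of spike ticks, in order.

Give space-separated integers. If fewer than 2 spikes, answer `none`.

t=0: input=5 -> V=0 FIRE
t=1: input=2 -> V=16
t=2: input=5 -> V=0 FIRE
t=3: input=3 -> V=0 FIRE
t=4: input=5 -> V=0 FIRE
t=5: input=5 -> V=0 FIRE
t=6: input=0 -> V=0
t=7: input=3 -> V=0 FIRE
t=8: input=0 -> V=0
t=9: input=0 -> V=0
t=10: input=5 -> V=0 FIRE
t=11: input=0 -> V=0

Answer: 2 1 1 1 2 3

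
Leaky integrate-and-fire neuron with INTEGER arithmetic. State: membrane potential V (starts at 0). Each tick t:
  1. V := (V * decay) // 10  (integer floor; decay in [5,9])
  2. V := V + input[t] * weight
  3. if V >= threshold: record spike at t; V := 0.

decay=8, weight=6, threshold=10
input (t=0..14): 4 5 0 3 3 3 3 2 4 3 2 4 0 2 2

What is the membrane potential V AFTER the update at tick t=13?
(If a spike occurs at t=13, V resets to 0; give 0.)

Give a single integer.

t=0: input=4 -> V=0 FIRE
t=1: input=5 -> V=0 FIRE
t=2: input=0 -> V=0
t=3: input=3 -> V=0 FIRE
t=4: input=3 -> V=0 FIRE
t=5: input=3 -> V=0 FIRE
t=6: input=3 -> V=0 FIRE
t=7: input=2 -> V=0 FIRE
t=8: input=4 -> V=0 FIRE
t=9: input=3 -> V=0 FIRE
t=10: input=2 -> V=0 FIRE
t=11: input=4 -> V=0 FIRE
t=12: input=0 -> V=0
t=13: input=2 -> V=0 FIRE
t=14: input=2 -> V=0 FIRE

Answer: 0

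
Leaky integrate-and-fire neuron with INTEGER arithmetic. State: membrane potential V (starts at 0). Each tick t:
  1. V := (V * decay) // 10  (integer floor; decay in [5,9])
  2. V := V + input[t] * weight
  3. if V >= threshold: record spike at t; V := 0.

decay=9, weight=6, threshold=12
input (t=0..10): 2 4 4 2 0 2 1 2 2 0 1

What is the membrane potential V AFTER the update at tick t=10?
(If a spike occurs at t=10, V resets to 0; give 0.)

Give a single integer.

t=0: input=2 -> V=0 FIRE
t=1: input=4 -> V=0 FIRE
t=2: input=4 -> V=0 FIRE
t=3: input=2 -> V=0 FIRE
t=4: input=0 -> V=0
t=5: input=2 -> V=0 FIRE
t=6: input=1 -> V=6
t=7: input=2 -> V=0 FIRE
t=8: input=2 -> V=0 FIRE
t=9: input=0 -> V=0
t=10: input=1 -> V=6

Answer: 6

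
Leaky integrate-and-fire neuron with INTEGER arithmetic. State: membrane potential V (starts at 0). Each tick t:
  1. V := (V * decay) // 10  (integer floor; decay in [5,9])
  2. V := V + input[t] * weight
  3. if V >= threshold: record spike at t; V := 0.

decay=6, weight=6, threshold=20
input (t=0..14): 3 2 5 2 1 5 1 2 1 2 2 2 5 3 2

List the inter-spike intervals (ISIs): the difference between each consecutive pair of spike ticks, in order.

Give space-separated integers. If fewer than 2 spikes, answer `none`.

Answer: 1 3 4 3 2

Derivation:
t=0: input=3 -> V=18
t=1: input=2 -> V=0 FIRE
t=2: input=5 -> V=0 FIRE
t=3: input=2 -> V=12
t=4: input=1 -> V=13
t=5: input=5 -> V=0 FIRE
t=6: input=1 -> V=6
t=7: input=2 -> V=15
t=8: input=1 -> V=15
t=9: input=2 -> V=0 FIRE
t=10: input=2 -> V=12
t=11: input=2 -> V=19
t=12: input=5 -> V=0 FIRE
t=13: input=3 -> V=18
t=14: input=2 -> V=0 FIRE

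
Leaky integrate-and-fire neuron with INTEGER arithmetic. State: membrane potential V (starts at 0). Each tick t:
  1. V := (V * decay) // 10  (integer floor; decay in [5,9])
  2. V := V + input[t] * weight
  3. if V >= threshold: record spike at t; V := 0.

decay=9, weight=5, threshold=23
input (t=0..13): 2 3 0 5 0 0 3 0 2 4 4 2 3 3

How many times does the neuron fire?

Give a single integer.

Answer: 5

Derivation:
t=0: input=2 -> V=10
t=1: input=3 -> V=0 FIRE
t=2: input=0 -> V=0
t=3: input=5 -> V=0 FIRE
t=4: input=0 -> V=0
t=5: input=0 -> V=0
t=6: input=3 -> V=15
t=7: input=0 -> V=13
t=8: input=2 -> V=21
t=9: input=4 -> V=0 FIRE
t=10: input=4 -> V=20
t=11: input=2 -> V=0 FIRE
t=12: input=3 -> V=15
t=13: input=3 -> V=0 FIRE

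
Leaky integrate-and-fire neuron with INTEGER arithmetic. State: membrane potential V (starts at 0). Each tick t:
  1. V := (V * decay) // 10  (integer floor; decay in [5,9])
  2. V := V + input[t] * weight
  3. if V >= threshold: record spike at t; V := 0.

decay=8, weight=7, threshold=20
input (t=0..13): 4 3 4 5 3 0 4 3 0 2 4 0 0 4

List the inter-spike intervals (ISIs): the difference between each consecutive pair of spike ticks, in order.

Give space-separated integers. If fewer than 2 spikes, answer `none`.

Answer: 1 1 1 1 2 1 3 3

Derivation:
t=0: input=4 -> V=0 FIRE
t=1: input=3 -> V=0 FIRE
t=2: input=4 -> V=0 FIRE
t=3: input=5 -> V=0 FIRE
t=4: input=3 -> V=0 FIRE
t=5: input=0 -> V=0
t=6: input=4 -> V=0 FIRE
t=7: input=3 -> V=0 FIRE
t=8: input=0 -> V=0
t=9: input=2 -> V=14
t=10: input=4 -> V=0 FIRE
t=11: input=0 -> V=0
t=12: input=0 -> V=0
t=13: input=4 -> V=0 FIRE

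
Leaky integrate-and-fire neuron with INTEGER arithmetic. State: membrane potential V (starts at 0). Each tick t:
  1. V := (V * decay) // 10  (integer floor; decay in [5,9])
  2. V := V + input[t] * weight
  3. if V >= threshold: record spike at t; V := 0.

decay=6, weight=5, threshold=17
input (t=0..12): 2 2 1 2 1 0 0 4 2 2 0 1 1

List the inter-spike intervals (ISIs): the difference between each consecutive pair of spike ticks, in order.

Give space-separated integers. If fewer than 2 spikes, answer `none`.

Answer: 4

Derivation:
t=0: input=2 -> V=10
t=1: input=2 -> V=16
t=2: input=1 -> V=14
t=3: input=2 -> V=0 FIRE
t=4: input=1 -> V=5
t=5: input=0 -> V=3
t=6: input=0 -> V=1
t=7: input=4 -> V=0 FIRE
t=8: input=2 -> V=10
t=9: input=2 -> V=16
t=10: input=0 -> V=9
t=11: input=1 -> V=10
t=12: input=1 -> V=11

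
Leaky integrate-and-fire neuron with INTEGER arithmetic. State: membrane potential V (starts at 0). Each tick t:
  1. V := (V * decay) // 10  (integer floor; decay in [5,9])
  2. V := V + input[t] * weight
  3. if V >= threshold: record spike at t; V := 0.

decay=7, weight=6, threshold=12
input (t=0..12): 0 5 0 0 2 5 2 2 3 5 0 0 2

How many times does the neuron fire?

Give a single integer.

t=0: input=0 -> V=0
t=1: input=5 -> V=0 FIRE
t=2: input=0 -> V=0
t=3: input=0 -> V=0
t=4: input=2 -> V=0 FIRE
t=5: input=5 -> V=0 FIRE
t=6: input=2 -> V=0 FIRE
t=7: input=2 -> V=0 FIRE
t=8: input=3 -> V=0 FIRE
t=9: input=5 -> V=0 FIRE
t=10: input=0 -> V=0
t=11: input=0 -> V=0
t=12: input=2 -> V=0 FIRE

Answer: 8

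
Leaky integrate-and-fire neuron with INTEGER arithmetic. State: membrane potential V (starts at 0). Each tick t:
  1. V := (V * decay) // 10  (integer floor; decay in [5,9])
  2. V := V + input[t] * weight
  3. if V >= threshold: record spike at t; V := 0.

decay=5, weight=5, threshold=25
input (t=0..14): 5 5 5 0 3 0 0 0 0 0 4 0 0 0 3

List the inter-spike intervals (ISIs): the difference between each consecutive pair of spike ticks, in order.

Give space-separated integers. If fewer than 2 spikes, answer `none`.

Answer: 1 1

Derivation:
t=0: input=5 -> V=0 FIRE
t=1: input=5 -> V=0 FIRE
t=2: input=5 -> V=0 FIRE
t=3: input=0 -> V=0
t=4: input=3 -> V=15
t=5: input=0 -> V=7
t=6: input=0 -> V=3
t=7: input=0 -> V=1
t=8: input=0 -> V=0
t=9: input=0 -> V=0
t=10: input=4 -> V=20
t=11: input=0 -> V=10
t=12: input=0 -> V=5
t=13: input=0 -> V=2
t=14: input=3 -> V=16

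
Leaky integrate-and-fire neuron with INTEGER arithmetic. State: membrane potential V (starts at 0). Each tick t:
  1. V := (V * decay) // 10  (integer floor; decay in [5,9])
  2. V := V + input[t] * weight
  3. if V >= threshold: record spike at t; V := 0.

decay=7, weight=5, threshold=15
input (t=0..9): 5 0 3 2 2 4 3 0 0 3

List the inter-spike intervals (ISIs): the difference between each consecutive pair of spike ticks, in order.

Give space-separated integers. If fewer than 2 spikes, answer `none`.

t=0: input=5 -> V=0 FIRE
t=1: input=0 -> V=0
t=2: input=3 -> V=0 FIRE
t=3: input=2 -> V=10
t=4: input=2 -> V=0 FIRE
t=5: input=4 -> V=0 FIRE
t=6: input=3 -> V=0 FIRE
t=7: input=0 -> V=0
t=8: input=0 -> V=0
t=9: input=3 -> V=0 FIRE

Answer: 2 2 1 1 3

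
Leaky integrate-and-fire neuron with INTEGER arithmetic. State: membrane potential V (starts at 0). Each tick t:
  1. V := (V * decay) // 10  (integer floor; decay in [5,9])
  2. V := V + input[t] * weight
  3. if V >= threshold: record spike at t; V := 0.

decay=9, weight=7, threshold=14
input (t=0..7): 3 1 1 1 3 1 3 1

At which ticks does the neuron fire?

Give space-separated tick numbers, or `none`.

Answer: 0 3 4 6

Derivation:
t=0: input=3 -> V=0 FIRE
t=1: input=1 -> V=7
t=2: input=1 -> V=13
t=3: input=1 -> V=0 FIRE
t=4: input=3 -> V=0 FIRE
t=5: input=1 -> V=7
t=6: input=3 -> V=0 FIRE
t=7: input=1 -> V=7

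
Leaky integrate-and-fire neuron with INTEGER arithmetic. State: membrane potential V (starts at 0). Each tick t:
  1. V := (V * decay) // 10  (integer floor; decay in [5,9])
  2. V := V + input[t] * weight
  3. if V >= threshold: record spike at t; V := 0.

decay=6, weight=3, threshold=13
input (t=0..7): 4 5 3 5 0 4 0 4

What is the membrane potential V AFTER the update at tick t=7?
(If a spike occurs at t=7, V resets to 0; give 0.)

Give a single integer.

Answer: 0

Derivation:
t=0: input=4 -> V=12
t=1: input=5 -> V=0 FIRE
t=2: input=3 -> V=9
t=3: input=5 -> V=0 FIRE
t=4: input=0 -> V=0
t=5: input=4 -> V=12
t=6: input=0 -> V=7
t=7: input=4 -> V=0 FIRE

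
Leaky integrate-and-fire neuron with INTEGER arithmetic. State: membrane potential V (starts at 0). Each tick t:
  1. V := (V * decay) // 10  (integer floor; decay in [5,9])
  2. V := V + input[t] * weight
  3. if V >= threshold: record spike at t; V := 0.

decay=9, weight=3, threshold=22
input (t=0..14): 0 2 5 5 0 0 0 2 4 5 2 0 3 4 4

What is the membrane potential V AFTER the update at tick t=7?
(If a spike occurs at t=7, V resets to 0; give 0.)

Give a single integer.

t=0: input=0 -> V=0
t=1: input=2 -> V=6
t=2: input=5 -> V=20
t=3: input=5 -> V=0 FIRE
t=4: input=0 -> V=0
t=5: input=0 -> V=0
t=6: input=0 -> V=0
t=7: input=2 -> V=6
t=8: input=4 -> V=17
t=9: input=5 -> V=0 FIRE
t=10: input=2 -> V=6
t=11: input=0 -> V=5
t=12: input=3 -> V=13
t=13: input=4 -> V=0 FIRE
t=14: input=4 -> V=12

Answer: 6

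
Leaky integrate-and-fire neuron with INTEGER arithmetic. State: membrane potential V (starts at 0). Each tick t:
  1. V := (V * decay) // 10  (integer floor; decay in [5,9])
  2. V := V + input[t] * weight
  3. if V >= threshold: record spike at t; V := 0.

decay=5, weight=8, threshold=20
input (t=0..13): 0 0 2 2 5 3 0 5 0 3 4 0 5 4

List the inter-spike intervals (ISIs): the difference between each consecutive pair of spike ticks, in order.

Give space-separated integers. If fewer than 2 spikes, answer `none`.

t=0: input=0 -> V=0
t=1: input=0 -> V=0
t=2: input=2 -> V=16
t=3: input=2 -> V=0 FIRE
t=4: input=5 -> V=0 FIRE
t=5: input=3 -> V=0 FIRE
t=6: input=0 -> V=0
t=7: input=5 -> V=0 FIRE
t=8: input=0 -> V=0
t=9: input=3 -> V=0 FIRE
t=10: input=4 -> V=0 FIRE
t=11: input=0 -> V=0
t=12: input=5 -> V=0 FIRE
t=13: input=4 -> V=0 FIRE

Answer: 1 1 2 2 1 2 1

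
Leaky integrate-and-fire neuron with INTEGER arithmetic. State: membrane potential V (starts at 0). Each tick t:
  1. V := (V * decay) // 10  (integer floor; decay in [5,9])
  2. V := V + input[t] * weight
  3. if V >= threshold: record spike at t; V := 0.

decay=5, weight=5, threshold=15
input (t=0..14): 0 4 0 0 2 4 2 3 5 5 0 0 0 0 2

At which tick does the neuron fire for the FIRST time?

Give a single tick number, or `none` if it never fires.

t=0: input=0 -> V=0
t=1: input=4 -> V=0 FIRE
t=2: input=0 -> V=0
t=3: input=0 -> V=0
t=4: input=2 -> V=10
t=5: input=4 -> V=0 FIRE
t=6: input=2 -> V=10
t=7: input=3 -> V=0 FIRE
t=8: input=5 -> V=0 FIRE
t=9: input=5 -> V=0 FIRE
t=10: input=0 -> V=0
t=11: input=0 -> V=0
t=12: input=0 -> V=0
t=13: input=0 -> V=0
t=14: input=2 -> V=10

Answer: 1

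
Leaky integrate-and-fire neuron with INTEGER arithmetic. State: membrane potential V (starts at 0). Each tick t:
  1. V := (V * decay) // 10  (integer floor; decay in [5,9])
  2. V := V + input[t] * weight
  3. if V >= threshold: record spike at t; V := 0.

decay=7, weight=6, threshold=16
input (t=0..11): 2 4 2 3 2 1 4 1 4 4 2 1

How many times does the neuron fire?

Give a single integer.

t=0: input=2 -> V=12
t=1: input=4 -> V=0 FIRE
t=2: input=2 -> V=12
t=3: input=3 -> V=0 FIRE
t=4: input=2 -> V=12
t=5: input=1 -> V=14
t=6: input=4 -> V=0 FIRE
t=7: input=1 -> V=6
t=8: input=4 -> V=0 FIRE
t=9: input=4 -> V=0 FIRE
t=10: input=2 -> V=12
t=11: input=1 -> V=14

Answer: 5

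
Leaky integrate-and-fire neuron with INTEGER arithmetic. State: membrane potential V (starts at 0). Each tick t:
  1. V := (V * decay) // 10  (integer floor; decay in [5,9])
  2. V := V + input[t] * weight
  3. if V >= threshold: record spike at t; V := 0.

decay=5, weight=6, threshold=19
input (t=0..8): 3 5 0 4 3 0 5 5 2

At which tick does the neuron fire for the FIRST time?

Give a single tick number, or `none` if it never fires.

Answer: 1

Derivation:
t=0: input=3 -> V=18
t=1: input=5 -> V=0 FIRE
t=2: input=0 -> V=0
t=3: input=4 -> V=0 FIRE
t=4: input=3 -> V=18
t=5: input=0 -> V=9
t=6: input=5 -> V=0 FIRE
t=7: input=5 -> V=0 FIRE
t=8: input=2 -> V=12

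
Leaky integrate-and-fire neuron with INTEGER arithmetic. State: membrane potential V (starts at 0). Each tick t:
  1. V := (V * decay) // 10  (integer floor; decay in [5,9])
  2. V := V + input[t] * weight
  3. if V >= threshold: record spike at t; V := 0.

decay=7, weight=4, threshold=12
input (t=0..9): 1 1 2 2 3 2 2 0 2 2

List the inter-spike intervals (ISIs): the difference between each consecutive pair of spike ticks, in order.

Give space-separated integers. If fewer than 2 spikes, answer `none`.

Answer: 2 2 3

Derivation:
t=0: input=1 -> V=4
t=1: input=1 -> V=6
t=2: input=2 -> V=0 FIRE
t=3: input=2 -> V=8
t=4: input=3 -> V=0 FIRE
t=5: input=2 -> V=8
t=6: input=2 -> V=0 FIRE
t=7: input=0 -> V=0
t=8: input=2 -> V=8
t=9: input=2 -> V=0 FIRE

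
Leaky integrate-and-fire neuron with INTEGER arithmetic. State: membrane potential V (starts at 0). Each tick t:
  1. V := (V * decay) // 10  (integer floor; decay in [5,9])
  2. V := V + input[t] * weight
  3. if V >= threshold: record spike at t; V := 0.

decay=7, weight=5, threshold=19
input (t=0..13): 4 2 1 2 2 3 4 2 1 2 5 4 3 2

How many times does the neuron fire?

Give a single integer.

Answer: 6

Derivation:
t=0: input=4 -> V=0 FIRE
t=1: input=2 -> V=10
t=2: input=1 -> V=12
t=3: input=2 -> V=18
t=4: input=2 -> V=0 FIRE
t=5: input=3 -> V=15
t=6: input=4 -> V=0 FIRE
t=7: input=2 -> V=10
t=8: input=1 -> V=12
t=9: input=2 -> V=18
t=10: input=5 -> V=0 FIRE
t=11: input=4 -> V=0 FIRE
t=12: input=3 -> V=15
t=13: input=2 -> V=0 FIRE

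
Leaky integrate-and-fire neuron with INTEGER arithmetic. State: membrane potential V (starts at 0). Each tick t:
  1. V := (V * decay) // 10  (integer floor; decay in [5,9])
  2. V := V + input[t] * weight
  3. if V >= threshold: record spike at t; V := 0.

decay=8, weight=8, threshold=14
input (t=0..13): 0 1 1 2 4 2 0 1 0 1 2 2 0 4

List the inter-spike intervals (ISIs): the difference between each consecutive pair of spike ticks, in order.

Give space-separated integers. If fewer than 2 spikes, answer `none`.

t=0: input=0 -> V=0
t=1: input=1 -> V=8
t=2: input=1 -> V=0 FIRE
t=3: input=2 -> V=0 FIRE
t=4: input=4 -> V=0 FIRE
t=5: input=2 -> V=0 FIRE
t=6: input=0 -> V=0
t=7: input=1 -> V=8
t=8: input=0 -> V=6
t=9: input=1 -> V=12
t=10: input=2 -> V=0 FIRE
t=11: input=2 -> V=0 FIRE
t=12: input=0 -> V=0
t=13: input=4 -> V=0 FIRE

Answer: 1 1 1 5 1 2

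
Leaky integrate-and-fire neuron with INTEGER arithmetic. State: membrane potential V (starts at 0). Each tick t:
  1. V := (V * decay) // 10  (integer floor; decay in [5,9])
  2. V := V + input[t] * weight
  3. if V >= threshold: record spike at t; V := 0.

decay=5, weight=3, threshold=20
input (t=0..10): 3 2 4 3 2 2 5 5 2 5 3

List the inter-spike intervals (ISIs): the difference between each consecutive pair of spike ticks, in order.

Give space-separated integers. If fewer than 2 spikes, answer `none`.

Answer: 3

Derivation:
t=0: input=3 -> V=9
t=1: input=2 -> V=10
t=2: input=4 -> V=17
t=3: input=3 -> V=17
t=4: input=2 -> V=14
t=5: input=2 -> V=13
t=6: input=5 -> V=0 FIRE
t=7: input=5 -> V=15
t=8: input=2 -> V=13
t=9: input=5 -> V=0 FIRE
t=10: input=3 -> V=9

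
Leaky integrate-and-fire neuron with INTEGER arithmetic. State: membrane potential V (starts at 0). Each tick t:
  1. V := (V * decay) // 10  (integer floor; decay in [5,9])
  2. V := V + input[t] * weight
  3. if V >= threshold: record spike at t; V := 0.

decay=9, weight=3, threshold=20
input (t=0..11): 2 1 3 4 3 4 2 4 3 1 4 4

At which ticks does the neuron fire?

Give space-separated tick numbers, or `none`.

t=0: input=2 -> V=6
t=1: input=1 -> V=8
t=2: input=3 -> V=16
t=3: input=4 -> V=0 FIRE
t=4: input=3 -> V=9
t=5: input=4 -> V=0 FIRE
t=6: input=2 -> V=6
t=7: input=4 -> V=17
t=8: input=3 -> V=0 FIRE
t=9: input=1 -> V=3
t=10: input=4 -> V=14
t=11: input=4 -> V=0 FIRE

Answer: 3 5 8 11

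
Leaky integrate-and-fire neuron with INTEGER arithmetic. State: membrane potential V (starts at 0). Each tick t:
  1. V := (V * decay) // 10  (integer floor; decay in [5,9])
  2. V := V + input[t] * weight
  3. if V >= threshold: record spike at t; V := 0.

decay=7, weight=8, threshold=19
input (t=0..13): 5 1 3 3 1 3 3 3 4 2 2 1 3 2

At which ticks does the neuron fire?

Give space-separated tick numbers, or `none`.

Answer: 0 2 3 5 6 7 8 10 12

Derivation:
t=0: input=5 -> V=0 FIRE
t=1: input=1 -> V=8
t=2: input=3 -> V=0 FIRE
t=3: input=3 -> V=0 FIRE
t=4: input=1 -> V=8
t=5: input=3 -> V=0 FIRE
t=6: input=3 -> V=0 FIRE
t=7: input=3 -> V=0 FIRE
t=8: input=4 -> V=0 FIRE
t=9: input=2 -> V=16
t=10: input=2 -> V=0 FIRE
t=11: input=1 -> V=8
t=12: input=3 -> V=0 FIRE
t=13: input=2 -> V=16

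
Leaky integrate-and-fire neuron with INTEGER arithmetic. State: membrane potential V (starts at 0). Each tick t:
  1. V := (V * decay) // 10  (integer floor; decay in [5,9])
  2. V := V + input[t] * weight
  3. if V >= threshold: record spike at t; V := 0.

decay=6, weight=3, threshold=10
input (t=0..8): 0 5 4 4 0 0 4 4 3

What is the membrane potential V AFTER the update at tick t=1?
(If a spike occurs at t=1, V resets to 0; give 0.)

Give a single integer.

Answer: 0

Derivation:
t=0: input=0 -> V=0
t=1: input=5 -> V=0 FIRE
t=2: input=4 -> V=0 FIRE
t=3: input=4 -> V=0 FIRE
t=4: input=0 -> V=0
t=5: input=0 -> V=0
t=6: input=4 -> V=0 FIRE
t=7: input=4 -> V=0 FIRE
t=8: input=3 -> V=9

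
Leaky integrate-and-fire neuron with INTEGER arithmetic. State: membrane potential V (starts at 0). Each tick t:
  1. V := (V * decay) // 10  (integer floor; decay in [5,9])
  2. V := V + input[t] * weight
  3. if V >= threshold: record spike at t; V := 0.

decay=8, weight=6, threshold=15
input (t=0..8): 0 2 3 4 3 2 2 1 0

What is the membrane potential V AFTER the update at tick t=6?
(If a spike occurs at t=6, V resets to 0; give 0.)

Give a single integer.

Answer: 0

Derivation:
t=0: input=0 -> V=0
t=1: input=2 -> V=12
t=2: input=3 -> V=0 FIRE
t=3: input=4 -> V=0 FIRE
t=4: input=3 -> V=0 FIRE
t=5: input=2 -> V=12
t=6: input=2 -> V=0 FIRE
t=7: input=1 -> V=6
t=8: input=0 -> V=4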